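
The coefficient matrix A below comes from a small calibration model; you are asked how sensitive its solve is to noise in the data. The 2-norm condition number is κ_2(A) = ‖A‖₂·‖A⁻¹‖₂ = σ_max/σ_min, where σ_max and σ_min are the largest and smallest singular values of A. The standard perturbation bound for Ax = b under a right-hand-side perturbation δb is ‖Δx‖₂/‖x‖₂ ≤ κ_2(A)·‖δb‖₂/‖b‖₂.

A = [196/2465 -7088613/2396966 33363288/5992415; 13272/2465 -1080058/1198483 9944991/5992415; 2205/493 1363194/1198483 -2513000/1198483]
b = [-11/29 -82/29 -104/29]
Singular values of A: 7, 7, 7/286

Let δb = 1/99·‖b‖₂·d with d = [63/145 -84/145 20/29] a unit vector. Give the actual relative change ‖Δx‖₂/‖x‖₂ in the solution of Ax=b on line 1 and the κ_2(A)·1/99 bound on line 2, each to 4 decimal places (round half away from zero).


0.0463
2.8889

σ_max = 7, σ_min = 7/286
κ_2(A) = 7 / (7/286) = 286.0000
bound on ‖Δx‖/‖x‖: κ·ε = 286.0000·1/99 = 2.8889
solve Ax = b  →  x = [-0.6387 -36.0583 -19.2121]
‖b‖₂ = 4.5826 and ‖x‖₂ = 40.8621
with δb = [0.0201 -0.0268 0.0319], A·Δx = δb → ‖Δx‖ = 1.8912
relative error = 0.0463
tightness: 0.0463 against a bound of 2.8889 (unrounded ratio ≈ 0.0160)


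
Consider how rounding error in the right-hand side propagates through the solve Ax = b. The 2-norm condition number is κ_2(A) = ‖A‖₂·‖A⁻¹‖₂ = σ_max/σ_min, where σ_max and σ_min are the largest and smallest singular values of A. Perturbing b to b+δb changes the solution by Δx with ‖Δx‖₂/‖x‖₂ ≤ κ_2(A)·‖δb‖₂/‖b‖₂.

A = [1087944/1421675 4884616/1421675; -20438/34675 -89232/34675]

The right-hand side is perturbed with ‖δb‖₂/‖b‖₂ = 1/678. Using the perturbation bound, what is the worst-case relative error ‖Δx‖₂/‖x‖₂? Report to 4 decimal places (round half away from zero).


M = AᵀA = [75431830276/80846392225 67038944544/16169278445; 67038944544/16169278445 1489767340864/80846392225]. tr(M)=186222388/9618845, det(M)=3748096/1202355625
solving λ² − 186222388/9618845·λ + 3748096/1202355625 = 0 gives λ = 484/25, 7744/48094225
σ_max=√(484/25)=(22/5), σ_min=√(7744/48094225)=(88/6935) → κ = 346.7500
perturbation bound = 346.7500·1/678 = 0.5114

0.5114


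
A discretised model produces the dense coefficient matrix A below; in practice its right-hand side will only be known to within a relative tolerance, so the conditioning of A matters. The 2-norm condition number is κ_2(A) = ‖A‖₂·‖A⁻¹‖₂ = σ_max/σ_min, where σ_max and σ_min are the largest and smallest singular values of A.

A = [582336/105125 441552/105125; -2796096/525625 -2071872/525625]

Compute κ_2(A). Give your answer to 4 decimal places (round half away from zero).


form AᵀA = [19376971776/328515625 14532037632/328515625; 14532037632/328515625 10899949824/328515625] with trace 1211076864/13140625 and determinant 84934656/328515625
λ_max, λ_min = (1211076864/13140625 ± √1466528595401834496/172676025390625)/2 = 2304/25, 36864/13140625
κ = σ_max/σ_min = (48/5)/(192/3625) = 181.2500

181.2500


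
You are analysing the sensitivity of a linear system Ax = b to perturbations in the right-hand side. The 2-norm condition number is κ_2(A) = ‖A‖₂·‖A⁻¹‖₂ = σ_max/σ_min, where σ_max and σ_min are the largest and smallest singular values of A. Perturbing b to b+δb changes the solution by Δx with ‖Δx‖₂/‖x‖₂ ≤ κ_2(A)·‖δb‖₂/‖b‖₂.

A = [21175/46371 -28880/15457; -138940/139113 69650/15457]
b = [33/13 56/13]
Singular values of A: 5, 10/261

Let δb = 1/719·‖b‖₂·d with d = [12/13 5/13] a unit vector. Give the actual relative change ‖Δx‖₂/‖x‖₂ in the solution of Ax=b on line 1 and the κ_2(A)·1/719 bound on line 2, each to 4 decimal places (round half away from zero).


from the listed singular values, σ₁ = 5, σ_n = 10/261
κ_2(A) = 5 / (10/261) = 130.5000
worst-case relative error ≤ 130.5000 × 1/719 = 0.1815
solve Ax = b  →  x = [101.7220 23.5024]
‖b‖ = 5.0000, ‖x‖ = 104.4017
re-solving with b+δb shifts x by Δx of norm 0.1815
relative error = 0.0017
tightness: 0.0017 against a bound of 0.1815 (unrounded ratio ≈ 0.0096)

0.0017
0.1815


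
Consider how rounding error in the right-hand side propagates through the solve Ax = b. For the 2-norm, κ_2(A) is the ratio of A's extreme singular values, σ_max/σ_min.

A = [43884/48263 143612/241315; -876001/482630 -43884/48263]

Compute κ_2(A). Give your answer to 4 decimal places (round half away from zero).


20.8750

form AᵀA = [3321655009/805992100 17663310/8059921; 17663310/8059921 237956896/201498025] with trace 14787137/2788900 and determinant 1119364/17430625
λ_max, λ_min = (14787137/2788900 ± √346658355729/12444741136)/2 = 529/100, 8464/697225
κ_2(A) = √(λ_max/λ_min) = √((529/100) / (8464/697225)) = 20.8750


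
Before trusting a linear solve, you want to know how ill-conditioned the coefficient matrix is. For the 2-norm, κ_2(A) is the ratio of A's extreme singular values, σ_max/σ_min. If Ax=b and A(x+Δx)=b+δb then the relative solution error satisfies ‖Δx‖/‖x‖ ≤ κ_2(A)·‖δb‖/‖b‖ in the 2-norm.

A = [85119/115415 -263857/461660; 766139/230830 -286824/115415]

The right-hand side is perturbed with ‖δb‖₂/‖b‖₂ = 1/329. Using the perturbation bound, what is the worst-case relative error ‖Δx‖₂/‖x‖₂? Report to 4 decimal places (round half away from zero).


M = AᵀA = [73283753/6339380 -54961731/6339380; -54961731/6339380 164890973/25357520]. tr(M)=91605197/5071504, det(M)=83521/20286016
λ_max, λ_min = (91605197/5071504 ± √8391088540323225/25720152822016)/2 = 289/16, 289/1267876
so κ_2 = √((289/16) / (289/1267876)) = 281.5000
worst-case relative error ≤ 281.5000 × 1/329 = 0.8556

0.8556


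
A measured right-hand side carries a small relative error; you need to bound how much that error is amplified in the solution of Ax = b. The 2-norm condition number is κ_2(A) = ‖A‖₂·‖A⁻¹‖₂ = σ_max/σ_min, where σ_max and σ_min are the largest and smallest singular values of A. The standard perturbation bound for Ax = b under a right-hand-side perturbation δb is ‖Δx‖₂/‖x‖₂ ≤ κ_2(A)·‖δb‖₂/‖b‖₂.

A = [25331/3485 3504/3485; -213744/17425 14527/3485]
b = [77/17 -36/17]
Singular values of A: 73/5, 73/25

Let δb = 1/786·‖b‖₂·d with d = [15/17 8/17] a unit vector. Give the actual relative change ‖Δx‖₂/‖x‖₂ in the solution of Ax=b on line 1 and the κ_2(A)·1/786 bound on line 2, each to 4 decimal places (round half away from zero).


0.0020
0.0064

σ_max = 73/5, σ_min = 73/25
condition number: (73/5) ÷ (73/25) = 5.0000
κ_2(A)·‖δb‖/‖b‖ = 0.0064
solve Ax = b  →  x = [0.4928 0.9422]
‖b‖₂ = 5.0000 and ‖x‖₂ = 1.0633
Δx = A⁻¹·δb where δb = 1/786·5.0000·d; ‖Δx‖ = 0.0022
realised ‖Δx‖/‖x‖ = 0.0020
tightness: 0.0020 against a bound of 0.0064 (unrounded ratio ≈ 0.3221)


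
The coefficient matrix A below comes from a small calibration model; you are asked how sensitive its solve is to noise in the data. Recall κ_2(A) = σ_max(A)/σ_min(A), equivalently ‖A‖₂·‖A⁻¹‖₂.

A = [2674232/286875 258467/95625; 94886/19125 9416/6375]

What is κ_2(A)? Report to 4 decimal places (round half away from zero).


form AᵀA = [31755263716/284765625 3087287896/94921875; 3087287896/94921875 300186601/31640625] with trace 55131109/455625 and determinant 58564/455625
solving λ² − 55131109/455625·λ + 58564/455625 = 0 gives λ = 121, 484/455625
so κ_2 = √(121 / (484/455625)) = 337.5000

337.5000


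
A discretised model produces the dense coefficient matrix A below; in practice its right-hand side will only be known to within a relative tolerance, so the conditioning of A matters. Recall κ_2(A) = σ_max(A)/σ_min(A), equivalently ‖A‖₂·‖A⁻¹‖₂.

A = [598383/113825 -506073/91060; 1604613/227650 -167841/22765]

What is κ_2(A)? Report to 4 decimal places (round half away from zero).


392.5000

AᵀA = [5526940329/71482100 -1160641629/14296420; -1160641629/14296420 974951037/11437136]; tr = 1602811629/9859600, det = 6765201/39438400
eigenvalues of AᵀA: λ = (tr ± √(tr²−4·det))/2 = 2601/16, 2601/2464900
σ_max=√(2601/16)=(51/4), σ_min=√(2601/2464900)=(51/1570) → κ = 392.5000


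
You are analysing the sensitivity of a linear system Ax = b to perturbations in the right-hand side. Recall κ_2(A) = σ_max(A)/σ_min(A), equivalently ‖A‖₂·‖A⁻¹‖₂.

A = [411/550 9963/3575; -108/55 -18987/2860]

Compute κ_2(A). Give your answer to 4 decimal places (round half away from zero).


110.0000

M = AᵀA = [1335321/302500 2286711/151250; 2286711/151250 62726841/1210000]. tr(M)=108909/1936, det(M)=2025/7744
λ_max, λ_min = (108909/1936 ± √11857249881/3748096)/2 = 225/4, 9/1936
κ = σ_max/σ_min = (15/2)/(3/44) = 110.0000


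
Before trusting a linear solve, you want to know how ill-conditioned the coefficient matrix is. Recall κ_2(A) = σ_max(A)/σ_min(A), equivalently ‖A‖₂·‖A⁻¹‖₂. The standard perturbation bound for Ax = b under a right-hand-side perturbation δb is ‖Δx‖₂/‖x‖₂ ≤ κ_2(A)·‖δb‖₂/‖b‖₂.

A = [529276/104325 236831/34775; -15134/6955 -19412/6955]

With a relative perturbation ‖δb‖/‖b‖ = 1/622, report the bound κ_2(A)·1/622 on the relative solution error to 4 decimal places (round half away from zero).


AᵀA = [1962524404/64400625 872086124/21466875; 872086124/21466875 387630569/7155625]; tr = 218047981/2576025, det = 1119364/2576025
char-poly roots: 2116/25 and 529/103041
κ_2(A) = √(λ_max/λ_min) = √((2116/25) / (529/103041)) = 128.4000
worst-case relative error ≤ 128.4000 × 1/622 = 0.2064

0.2064


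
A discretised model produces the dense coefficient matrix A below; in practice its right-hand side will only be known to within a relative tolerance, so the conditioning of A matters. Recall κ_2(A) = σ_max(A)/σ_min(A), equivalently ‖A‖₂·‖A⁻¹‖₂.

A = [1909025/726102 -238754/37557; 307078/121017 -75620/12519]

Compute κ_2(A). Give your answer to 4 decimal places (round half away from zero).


form AᵀA = [8369874889/626901444 -15064993885/470176083; -15064993885/470176083 108468932116/1410528249] with trace 3013044985/33385284 and determinant 521284/8346321
eigenvalues of AᵀA: λ = (tr ± √(tr²−4·det))/2 = 361/4, 5776/8346321
σ_max=√(361/4)=(19/2), σ_min=√(5776/8346321)=(76/2889) → κ = 361.1250

361.1250


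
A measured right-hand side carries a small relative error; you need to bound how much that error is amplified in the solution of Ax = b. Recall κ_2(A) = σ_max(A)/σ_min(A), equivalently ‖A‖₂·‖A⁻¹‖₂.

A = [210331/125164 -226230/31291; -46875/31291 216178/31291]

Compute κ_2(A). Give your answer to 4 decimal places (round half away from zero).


M = AᵀA = [94405921/18627856 -52387965/2328482; -52387965/2328482 116424424/1164241]. tr(M)=1957196705/18627856, det(M)=2825761/4656964
char-poly roots: 1681/16 and 6724/1164241
κ_2(A) = √(λ_max/λ_min) = √((1681/16) / (6724/1164241)) = 134.8750

134.8750


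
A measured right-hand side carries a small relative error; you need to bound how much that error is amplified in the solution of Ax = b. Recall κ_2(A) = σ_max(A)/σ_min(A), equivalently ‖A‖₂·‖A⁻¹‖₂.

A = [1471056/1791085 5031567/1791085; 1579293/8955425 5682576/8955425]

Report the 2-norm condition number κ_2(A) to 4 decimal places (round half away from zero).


349.4800

form AᵀA = [33667049529/47709480625 115417830528/47709480625; 115417830528/47709480625 395721791721/47709480625] with trace 687022146/76335169 and determinant 50625/76335169
char-poly roots: 9 and 5625/76335169
so κ_2 = √(9 / (5625/76335169)) = 349.4800


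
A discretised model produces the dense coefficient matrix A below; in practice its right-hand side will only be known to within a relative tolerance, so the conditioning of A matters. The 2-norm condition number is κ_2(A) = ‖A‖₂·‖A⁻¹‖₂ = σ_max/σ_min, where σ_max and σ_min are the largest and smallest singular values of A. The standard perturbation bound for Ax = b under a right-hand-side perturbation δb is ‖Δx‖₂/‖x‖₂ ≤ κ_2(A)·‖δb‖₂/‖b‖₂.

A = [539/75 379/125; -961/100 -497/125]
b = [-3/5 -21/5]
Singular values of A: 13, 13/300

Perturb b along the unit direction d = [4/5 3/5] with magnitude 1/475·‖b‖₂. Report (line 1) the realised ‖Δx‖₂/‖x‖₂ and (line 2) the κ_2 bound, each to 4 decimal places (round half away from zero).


0.0030
0.6316

σ_max = 13, σ_min = 13/300
condition number: 13 ÷ (13/300) = 300.0000
bound on ‖Δx‖/‖x‖: κ·ε = 300.0000·1/475 = 0.6316
solve Ax = b  →  x = [26.8402 -63.8166]
‖b‖₂ = 4.2426 and ‖x‖₂ = 69.2312
with δb = [0.0071 0.0054], A·Δx = δb → ‖Δx‖ = 0.2061
realised ‖Δx‖/‖x‖ = 0.0030
realised/bound (from unrounded values) ≈ 0.0047


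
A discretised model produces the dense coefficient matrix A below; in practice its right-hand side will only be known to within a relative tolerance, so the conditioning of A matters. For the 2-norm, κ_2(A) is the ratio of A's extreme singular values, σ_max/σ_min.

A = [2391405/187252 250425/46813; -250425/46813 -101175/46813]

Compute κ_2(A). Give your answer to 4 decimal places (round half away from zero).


221.6000

M = AᵀA = [39776454225/207475216 4143281625/51868804; 4143281625/51868804 431651250/12967201]. tr(M)=276230025/1227664, det(M)=1265625/1227664
solving λ² − 276230025/1227664·λ + 1265625/1227664 = 0 gives λ = 225, 5625/1227664
κ_2(A) = √(λ_max/λ_min) = √(225 / (5625/1227664)) = 221.6000


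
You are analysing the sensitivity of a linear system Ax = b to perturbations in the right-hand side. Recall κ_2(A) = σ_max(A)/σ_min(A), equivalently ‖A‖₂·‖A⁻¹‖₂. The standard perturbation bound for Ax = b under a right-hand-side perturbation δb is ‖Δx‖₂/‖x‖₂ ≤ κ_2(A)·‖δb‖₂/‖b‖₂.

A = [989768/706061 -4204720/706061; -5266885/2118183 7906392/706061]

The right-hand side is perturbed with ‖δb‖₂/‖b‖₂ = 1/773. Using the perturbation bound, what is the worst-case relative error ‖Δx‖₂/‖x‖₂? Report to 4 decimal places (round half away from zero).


0.2457

AᵀA = [126494269369/15524910801 -62430391400/1724990089; -62430391400/1724990089 277476486976/1724990089]; tr = 1560846313/9235521, det = 7311616/9235521
eigenvalues of AᵀA: λ = (tr ± √(tr²−4·det))/2 = 169, 43264/9235521
κ_2(A) = √(λ_max/λ_min) = √(169 / (43264/9235521)) = 189.9375
perturbation bound = 189.9375·1/773 = 0.2457


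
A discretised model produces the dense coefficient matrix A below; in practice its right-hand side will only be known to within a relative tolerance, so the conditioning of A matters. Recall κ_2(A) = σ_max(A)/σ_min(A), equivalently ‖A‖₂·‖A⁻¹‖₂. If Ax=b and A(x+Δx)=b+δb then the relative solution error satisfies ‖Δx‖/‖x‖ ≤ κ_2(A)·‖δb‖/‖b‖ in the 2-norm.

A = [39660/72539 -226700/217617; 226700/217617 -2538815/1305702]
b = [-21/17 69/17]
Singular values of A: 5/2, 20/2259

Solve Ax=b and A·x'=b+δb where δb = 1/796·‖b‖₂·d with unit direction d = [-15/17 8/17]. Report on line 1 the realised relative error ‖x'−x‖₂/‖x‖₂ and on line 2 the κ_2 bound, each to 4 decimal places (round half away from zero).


0.0018
0.3547

largest singular value 5/2, smallest 20/2259
condition number: (5/2) ÷ (20/2259) = 282.3750
worst-case relative error ≤ 282.3750 × 1/796 = 0.3547
solve Ax = b  →  x = [299.5500 158.4000]
‖b‖ = 4.2426, ‖x‖ = 338.8521
with δb = [-0.0047 0.0025], A·Δx = δb → ‖Δx‖ = 0.6020
realised ‖Δx‖/‖x‖ = 0.0018
so the bound overstates the realised error by a factor of ≈ 199.6705 (computed from the unrounded values)


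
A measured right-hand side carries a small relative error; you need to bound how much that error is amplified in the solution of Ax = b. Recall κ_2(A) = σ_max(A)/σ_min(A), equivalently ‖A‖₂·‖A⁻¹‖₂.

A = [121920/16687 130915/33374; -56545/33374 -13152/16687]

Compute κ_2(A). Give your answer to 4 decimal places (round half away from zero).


form AᵀA = [37272625/662596 4968720/165649; 4968720/165649 10607161/662596] with trace 23939893/331298 and determinant 2088025/2650384
char-poly roots: 289/4 and 7225/662596
so κ_2 = √((289/4) / (7225/662596)) = 81.4000

81.4000


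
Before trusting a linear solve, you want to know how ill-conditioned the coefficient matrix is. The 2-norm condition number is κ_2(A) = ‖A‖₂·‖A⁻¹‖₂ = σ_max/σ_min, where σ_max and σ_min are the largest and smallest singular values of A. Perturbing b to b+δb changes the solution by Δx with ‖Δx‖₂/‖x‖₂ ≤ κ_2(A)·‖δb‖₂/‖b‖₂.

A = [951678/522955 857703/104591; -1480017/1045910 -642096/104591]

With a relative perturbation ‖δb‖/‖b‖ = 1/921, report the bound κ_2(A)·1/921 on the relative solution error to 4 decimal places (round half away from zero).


form AᵀA = [232528575321/43757109124 258282714690/10939277281; 258282714690/10939277281 1147941709425/10939277281] with trace 2869896141/26030404 and determinant 4862025/26030404
solving λ² − 2869896141/26030404·λ + 4862025/26030404 = 0 gives λ = 441/4, 11025/6507601
so κ_2 = √((441/4) / (11025/6507601)) = 255.1000
perturbation bound = 255.1000·1/921 = 0.2770

0.2770


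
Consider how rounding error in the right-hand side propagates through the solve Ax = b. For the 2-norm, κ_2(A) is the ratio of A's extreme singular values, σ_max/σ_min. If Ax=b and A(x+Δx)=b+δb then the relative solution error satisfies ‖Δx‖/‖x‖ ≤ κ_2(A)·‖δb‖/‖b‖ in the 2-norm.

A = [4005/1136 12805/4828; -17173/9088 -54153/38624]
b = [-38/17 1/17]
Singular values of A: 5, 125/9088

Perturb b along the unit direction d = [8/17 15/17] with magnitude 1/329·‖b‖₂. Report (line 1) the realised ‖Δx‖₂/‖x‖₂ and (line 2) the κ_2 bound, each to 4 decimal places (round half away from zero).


from the listed singular values, σ₁ = 5, σ_n = 125/9088
κ = σ_max/σ_min = 5/(125/9088) = 363.5200
worst-case relative error ≤ 363.5200 × 1/329 = 1.1049
solve Ax = b  →  x = [43.3024 -58.4032]
2-norm of b is 2.2361; of x, 72.7051
Δx = A⁻¹·δb where δb = 1/329·2.2361·d; ‖Δx‖ = 0.4941
realised ‖Δx‖/‖x‖ = 0.0068
tightness: 0.0068 against a bound of 1.1049 (unrounded ratio ≈ 0.0062)

0.0068
1.1049


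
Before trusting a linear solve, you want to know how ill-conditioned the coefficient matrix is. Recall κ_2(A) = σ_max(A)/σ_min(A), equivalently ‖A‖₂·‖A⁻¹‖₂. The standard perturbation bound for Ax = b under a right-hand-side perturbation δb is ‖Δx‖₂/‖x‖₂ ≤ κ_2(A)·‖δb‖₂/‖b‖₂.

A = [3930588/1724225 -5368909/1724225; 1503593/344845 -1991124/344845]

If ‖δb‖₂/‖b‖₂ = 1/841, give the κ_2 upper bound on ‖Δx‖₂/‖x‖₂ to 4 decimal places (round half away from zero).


0.1930

form AᵀA = [249028788121/10287030625 -332003363328/10287030625; -332003363328/10287030625 442697416729/10287030625] with trace 27669048194/411481225 and determinant 2825761/16459249
solving λ² − 27669048194/411481225·λ + 2825761/16459249 = 0 gives λ = 1681/25, 42025/16459249
κ_2(A) = √(λ_max/λ_min) = √((1681/25) / (42025/16459249)) = 162.2800
perturbation bound = 162.2800·1/841 = 0.1930


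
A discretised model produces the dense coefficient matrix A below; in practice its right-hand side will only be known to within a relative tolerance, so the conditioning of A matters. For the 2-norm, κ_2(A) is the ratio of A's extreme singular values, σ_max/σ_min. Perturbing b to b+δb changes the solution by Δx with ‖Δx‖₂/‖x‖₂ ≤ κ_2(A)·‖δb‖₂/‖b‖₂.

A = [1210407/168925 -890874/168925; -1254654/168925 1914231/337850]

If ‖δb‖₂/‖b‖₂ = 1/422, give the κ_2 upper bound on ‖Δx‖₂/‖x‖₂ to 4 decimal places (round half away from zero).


M = AᵀA = [722768553/6786125 -542014011/6786125; -542014011/6786125 1626374853/27144500]. tr(M)=903489813/5428900, det(M)=276922881/135722500
char-poly roots: 16641/100 and 16641/1357225
κ_2(A) = √(λ_max/λ_min) = √((16641/100) / (16641/1357225)) = 116.5000
perturbation bound = 116.5000·1/422 = 0.2761

0.2761


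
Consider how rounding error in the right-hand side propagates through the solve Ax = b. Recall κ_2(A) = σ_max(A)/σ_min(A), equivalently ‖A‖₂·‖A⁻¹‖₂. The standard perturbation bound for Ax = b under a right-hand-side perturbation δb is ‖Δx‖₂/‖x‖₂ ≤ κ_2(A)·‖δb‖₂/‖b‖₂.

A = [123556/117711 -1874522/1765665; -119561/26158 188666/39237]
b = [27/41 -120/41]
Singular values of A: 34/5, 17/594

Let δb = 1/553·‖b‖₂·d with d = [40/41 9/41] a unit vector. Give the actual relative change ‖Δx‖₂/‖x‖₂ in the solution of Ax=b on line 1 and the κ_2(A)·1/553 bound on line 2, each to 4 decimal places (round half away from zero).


largest singular value 34/5, smallest 17/594
κ_2(A) = (34/5) / (17/594) = 237.6000
κ_2(A)·‖δb‖/‖b‖ = 0.4297
solve Ax = b  →  x = [0.3043 -0.3195]
‖b‖ = 3.0000, ‖x‖ = 0.4412
re-solving with b+δb shifts x by Δx of norm 0.1896
dividing the unrounded norms, ‖Δx‖/‖x‖ = 0.4297
realised/bound = 1 exactly: the bound is attained for this b and d

0.4297
0.4297


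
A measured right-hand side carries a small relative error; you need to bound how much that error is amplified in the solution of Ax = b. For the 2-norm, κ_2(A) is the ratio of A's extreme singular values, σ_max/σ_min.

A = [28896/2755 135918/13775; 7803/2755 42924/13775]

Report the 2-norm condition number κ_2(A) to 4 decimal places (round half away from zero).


M = AᵀA = [35834625/303601 34099380/303601; 34099380/303601 32505876/303601]. tr(M)=81261/361, det(M)=8100/361
eigenvalues of AᵀA: λ = (tr ± √(tr²−4·det))/2 = 225, 36/361
σ_max=√225=15, σ_min=√(36/361)=(6/19) → κ = 47.5000

47.5000


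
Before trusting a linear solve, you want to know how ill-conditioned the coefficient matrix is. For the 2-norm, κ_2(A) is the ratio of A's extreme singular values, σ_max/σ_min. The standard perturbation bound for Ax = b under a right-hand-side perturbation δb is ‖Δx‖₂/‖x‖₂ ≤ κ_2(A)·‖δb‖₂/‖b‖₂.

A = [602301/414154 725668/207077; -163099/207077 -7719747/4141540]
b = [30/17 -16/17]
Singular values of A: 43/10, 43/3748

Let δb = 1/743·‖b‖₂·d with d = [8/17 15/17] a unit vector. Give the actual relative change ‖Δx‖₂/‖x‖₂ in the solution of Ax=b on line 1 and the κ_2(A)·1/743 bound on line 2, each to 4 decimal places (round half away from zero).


0.5044
0.5044

from the listed singular values, σ₁ = 43/10, σ_n = 43/3748
κ_2(A) = (43/10) / (43/3748) = 374.8000
bound on ‖Δx‖/‖x‖: κ·ε = 374.8000·1/743 = 0.5044
solve Ax = b  →  x = [0.1789 0.4293]
‖b‖₂ = 2.0000 and ‖x‖₂ = 0.4651
re-solving with b+δb shifts x by Δx of norm 0.2346
dividing the unrounded norms, ‖Δx‖/‖x‖ = 0.5044
tightness: 0.5044 against a bound of 0.5044; the bound is attained (ratio 1)


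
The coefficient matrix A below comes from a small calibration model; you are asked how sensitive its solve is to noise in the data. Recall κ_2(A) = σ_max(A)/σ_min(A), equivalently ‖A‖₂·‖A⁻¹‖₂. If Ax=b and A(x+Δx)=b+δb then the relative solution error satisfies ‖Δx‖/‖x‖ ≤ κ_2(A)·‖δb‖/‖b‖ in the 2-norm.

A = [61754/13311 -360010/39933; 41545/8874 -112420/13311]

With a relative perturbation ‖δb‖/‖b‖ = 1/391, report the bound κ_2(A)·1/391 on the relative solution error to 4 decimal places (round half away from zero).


0.1657

M = AᵀA = [36608929/842724 -51425990/632043; -51425990/632043 289359700/1896129]. tr(M)=5145049/26244, det(M)=60025/6561
λ_max, λ_min = (5145049/26244 ± √26446324474801/688747536)/2 = 196, 1225/26244
κ = σ_max/σ_min = 14/(35/162) = 64.8000
bound on ‖Δx‖/‖x‖: κ·ε = 64.8000·1/391 = 0.1657


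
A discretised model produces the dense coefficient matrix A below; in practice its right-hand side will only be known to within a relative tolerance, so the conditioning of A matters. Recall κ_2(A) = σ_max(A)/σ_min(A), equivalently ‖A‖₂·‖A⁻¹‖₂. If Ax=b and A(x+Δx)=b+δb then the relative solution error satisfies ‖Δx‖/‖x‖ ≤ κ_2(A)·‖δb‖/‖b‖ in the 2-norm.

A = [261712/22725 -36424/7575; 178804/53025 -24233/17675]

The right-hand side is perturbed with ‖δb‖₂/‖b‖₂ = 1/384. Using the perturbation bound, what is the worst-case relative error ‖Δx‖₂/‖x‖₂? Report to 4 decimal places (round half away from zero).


AᵀA = [5830245136/40487769 -809750260/13495923; -809750260/13495923 112470121/4498641]; tr = 6842476225/40487769, det = 7311616/40487769
eigenvalues of AᵀA: λ = (tr ± √(tr²−4·det))/2 = 169, 43264/40487769
κ = σ_max/σ_min = 13/(208/6363) = 397.6875
perturbation bound = 397.6875·1/384 = 1.0356

1.0356


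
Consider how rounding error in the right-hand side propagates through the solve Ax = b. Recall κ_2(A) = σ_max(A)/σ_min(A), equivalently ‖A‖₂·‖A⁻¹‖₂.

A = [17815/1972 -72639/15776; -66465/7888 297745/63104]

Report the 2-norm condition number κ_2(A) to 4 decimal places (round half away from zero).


51.2000

AᵀA = [11290825/73984 -48150585/591872; -48150585/591872 205796521/4734976]; tr = 3212489/16384, det = 60025/4096
solving λ² − 3212489/16384·λ + 60025/4096 = 0 gives λ = 196, 1225/16384
σ_max=√196=14, σ_min=√(1225/16384)=(35/128) → κ = 51.2000


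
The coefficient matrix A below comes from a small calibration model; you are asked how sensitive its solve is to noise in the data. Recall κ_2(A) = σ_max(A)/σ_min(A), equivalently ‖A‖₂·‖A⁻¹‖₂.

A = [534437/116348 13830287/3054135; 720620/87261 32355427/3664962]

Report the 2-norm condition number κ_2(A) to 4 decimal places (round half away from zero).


AᵀA = [37644626689/421563024 1036963432139/11066029380; 1036963432139/11066029380 114386877490981/1161933084900]; tr = 1037549963389/5526435600, det = 8806884025/884229696
λ_max, λ_min = (1037549963389/5526435600 ± √1075293159593494458115321/30541490440947360000)/2 = 18769/100, 11730625/221057424
so κ_2 = √((18769/100) / (11730625/221057424)) = 59.4720

59.4720


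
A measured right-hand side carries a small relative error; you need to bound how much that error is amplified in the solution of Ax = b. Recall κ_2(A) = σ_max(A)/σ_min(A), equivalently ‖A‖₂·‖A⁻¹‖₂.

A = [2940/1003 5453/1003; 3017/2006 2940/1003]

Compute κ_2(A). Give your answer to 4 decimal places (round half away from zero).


118.0000

form AᵀA = [2569217/236708 1203930/59177; 1203930/59177 2257577/59177] with trace 682325/13924 and determinant 2401/13924
solving λ² − 682325/13924·λ + 2401/13924 = 0 gives λ = 49, 49/13924
so κ_2 = √(49 / (49/13924)) = 118.0000


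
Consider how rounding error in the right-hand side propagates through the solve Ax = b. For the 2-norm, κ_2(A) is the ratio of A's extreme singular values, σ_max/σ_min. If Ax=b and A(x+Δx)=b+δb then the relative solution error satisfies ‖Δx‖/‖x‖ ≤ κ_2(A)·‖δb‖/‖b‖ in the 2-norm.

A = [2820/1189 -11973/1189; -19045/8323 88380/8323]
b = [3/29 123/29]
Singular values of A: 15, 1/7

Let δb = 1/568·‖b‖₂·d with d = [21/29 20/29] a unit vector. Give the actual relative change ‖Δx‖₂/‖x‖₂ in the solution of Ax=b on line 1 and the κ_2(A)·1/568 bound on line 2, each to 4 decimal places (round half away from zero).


largest singular value 15, smallest 1/7
κ = σ_max/σ_min = 15/(1/7) = 105.0000
bound on ‖Δx‖/‖x‖: κ·ε = 105.0000·1/568 = 0.1849
solve Ax = b  →  x = [20.4439 4.8049]
‖b‖₂ = 4.2426 and ‖x‖₂ = 21.0010
Δx = A⁻¹·δb where δb = 1/568·4.2426·d; ‖Δx‖ = 0.0523
dividing the unrounded norms, ‖Δx‖/‖x‖ = 0.0025
tightness: 0.0025 against a bound of 0.1849 (unrounded ratio ≈ 0.0135)

0.0025
0.1849


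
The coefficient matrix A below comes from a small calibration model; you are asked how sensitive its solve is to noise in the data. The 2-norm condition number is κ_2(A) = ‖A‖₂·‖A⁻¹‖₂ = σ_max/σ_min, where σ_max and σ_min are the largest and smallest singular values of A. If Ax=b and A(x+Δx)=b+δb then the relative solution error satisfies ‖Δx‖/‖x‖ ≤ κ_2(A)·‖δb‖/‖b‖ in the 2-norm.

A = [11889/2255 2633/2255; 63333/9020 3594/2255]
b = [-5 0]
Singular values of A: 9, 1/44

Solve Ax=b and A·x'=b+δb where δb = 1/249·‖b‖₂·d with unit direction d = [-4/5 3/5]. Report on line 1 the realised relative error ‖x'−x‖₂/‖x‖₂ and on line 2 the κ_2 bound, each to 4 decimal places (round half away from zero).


0.0050
1.5904

σ_max = 9, σ_min = 1/44
κ = σ_max/σ_min = 9/(1/44) = 396.0000
bound on ‖Δx‖/‖x‖: κ·ε = 396.0000·1/249 = 1.5904
solve Ax = b  →  x = [-38.9593 171.6341]
‖b‖ = 5.0000, ‖x‖ = 176.0003
δb = ε·‖b‖·d = [-0.0161 0.0120]; solving A·Δx = δb gives ‖Δx‖ = 0.8835
relative error = 0.0050
so the bound overstates the realised error by a factor of ≈ 316.8006 (computed from the unrounded values)


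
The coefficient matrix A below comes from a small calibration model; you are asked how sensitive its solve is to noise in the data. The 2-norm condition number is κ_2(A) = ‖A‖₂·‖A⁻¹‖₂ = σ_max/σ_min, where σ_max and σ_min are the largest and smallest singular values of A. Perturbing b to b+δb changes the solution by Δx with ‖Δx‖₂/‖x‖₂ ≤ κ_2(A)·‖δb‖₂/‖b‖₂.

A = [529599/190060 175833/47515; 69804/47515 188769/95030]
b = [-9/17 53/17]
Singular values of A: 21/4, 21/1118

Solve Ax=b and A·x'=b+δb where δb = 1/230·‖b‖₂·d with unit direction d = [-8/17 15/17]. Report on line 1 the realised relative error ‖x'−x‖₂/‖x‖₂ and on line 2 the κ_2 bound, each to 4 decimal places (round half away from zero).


largest singular value 21/4, smallest 21/1118
condition number: (21/4) ÷ (21/1118) = 279.5000
bound on ‖Δx‖/‖x‖: κ·ε = 279.5000·1/230 = 1.2152
solve Ax = b  →  x = [-127.6571 95.9810]
2-norm of b is 3.1623; of x, 159.7144
Δx = A⁻¹·δb where δb = 1/230·3.1623·d; ‖Δx‖ = 0.7320
dividing the unrounded norms, ‖Δx‖/‖x‖ = 0.0046
realised/bound (from unrounded values) ≈ 0.0038

0.0046
1.2152


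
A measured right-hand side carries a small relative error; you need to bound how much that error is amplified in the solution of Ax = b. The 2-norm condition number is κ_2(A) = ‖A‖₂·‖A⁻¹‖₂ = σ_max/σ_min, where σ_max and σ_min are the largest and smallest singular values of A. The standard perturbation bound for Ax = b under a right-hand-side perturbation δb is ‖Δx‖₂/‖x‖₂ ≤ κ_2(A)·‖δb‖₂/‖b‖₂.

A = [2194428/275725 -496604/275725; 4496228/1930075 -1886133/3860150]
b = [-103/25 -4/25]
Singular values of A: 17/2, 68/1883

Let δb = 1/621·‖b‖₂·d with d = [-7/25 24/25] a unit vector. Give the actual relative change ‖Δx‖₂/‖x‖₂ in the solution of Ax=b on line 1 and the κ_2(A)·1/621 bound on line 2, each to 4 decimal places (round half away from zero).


0.0066
0.3790

from the listed singular values, σ₁ = 17/2, σ_n = 68/1883
κ = σ_max/σ_min = (17/2)/(68/1883) = 235.3750
bound on ‖Δx‖/‖x‖: κ·ε = 235.3750·1/621 = 0.3790
solve Ax = b  →  x = [5.6194 27.1191]
‖b‖₂ = 4.1231 and ‖x‖₂ = 27.6952
δb = ε·‖b‖·d = [-0.0019 0.0064]; solving A·Δx = δb gives ‖Δx‖ = 0.1839
dividing the unrounded norms, ‖Δx‖/‖x‖ = 0.0066
tightness: 0.0066 against a bound of 0.3790 (unrounded ratio ≈ 0.0175)


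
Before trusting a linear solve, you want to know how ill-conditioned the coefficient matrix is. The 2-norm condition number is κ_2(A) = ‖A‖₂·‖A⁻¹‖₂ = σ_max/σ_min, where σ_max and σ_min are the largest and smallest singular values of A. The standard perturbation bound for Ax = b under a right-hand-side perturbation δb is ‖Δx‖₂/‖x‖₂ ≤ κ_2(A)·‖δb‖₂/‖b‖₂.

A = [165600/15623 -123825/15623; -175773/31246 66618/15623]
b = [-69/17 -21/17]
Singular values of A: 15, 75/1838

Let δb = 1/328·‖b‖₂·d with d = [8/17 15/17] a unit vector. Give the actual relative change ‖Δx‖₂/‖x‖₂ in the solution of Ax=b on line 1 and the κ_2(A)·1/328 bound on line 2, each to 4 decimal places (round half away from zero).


largest singular value 15, smallest 75/1838
κ_2(A) = 15 / (75/1838) = 367.6000
perturbation bound = 367.6000·1/328 = 1.1207
solve Ax = b  →  x = [-44.2720 -58.6960]
2-norm of b is 4.2426; of x, 73.5203
re-solving with b+δb shifts x by Δx of norm 0.3170
relative error = 0.0043
tightness: 0.0043 against a bound of 1.1207 (unrounded ratio ≈ 0.0038)

0.0043
1.1207


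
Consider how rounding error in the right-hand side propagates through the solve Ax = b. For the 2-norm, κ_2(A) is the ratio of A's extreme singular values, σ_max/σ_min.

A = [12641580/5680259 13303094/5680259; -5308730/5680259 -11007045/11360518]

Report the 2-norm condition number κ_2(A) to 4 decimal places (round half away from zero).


376.6750

form AᵀA = [1112379639700/190919185249 1167981313905/190919185249; 1167981313905/190919185249 4905587452801/763676740996] with trace 11123788361/908057956 and determinant 240100/227014489
λ_max, λ_min = (11123788361/908057956 ± √123735179104875296721/824569251454897936)/2 = 49/4, 19600/227014489
σ_max=√(49/4)=(7/2), σ_min=√(19600/227014489)=(140/15067) → κ = 376.6750


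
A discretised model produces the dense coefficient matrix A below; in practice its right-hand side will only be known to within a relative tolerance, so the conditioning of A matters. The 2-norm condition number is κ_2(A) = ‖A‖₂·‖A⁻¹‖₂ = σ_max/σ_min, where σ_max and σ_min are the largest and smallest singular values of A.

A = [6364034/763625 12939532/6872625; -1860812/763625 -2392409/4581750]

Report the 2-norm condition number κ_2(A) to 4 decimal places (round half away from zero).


335.2500

AᵀA = [70341680084/932997025 5697622826/335878929; 5697622826/335878929 1153981665481/302291036100]; tr = 14244310537/179828100, det = 62742241/1123925625
eigenvalues of AᵀA: λ = (tr ± √(tr²−4·det))/2 = 7921/100, 31684/44957025
κ_2(A) = √(λ_max/λ_min) = √((7921/100) / (31684/44957025)) = 335.2500


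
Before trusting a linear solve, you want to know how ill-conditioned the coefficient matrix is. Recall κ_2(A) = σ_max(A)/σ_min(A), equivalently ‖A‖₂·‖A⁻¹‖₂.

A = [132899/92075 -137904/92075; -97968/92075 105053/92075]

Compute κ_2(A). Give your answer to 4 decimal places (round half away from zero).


127.0000

form AᵀA = [1090394929/339112225 -228953088/67822445; -228953088/67822445 1202145841/339112225] with trace 545194/80645 and determinant 28561/10080625
eigenvalues of AᵀA: λ = (tr ± √(tr²−4·det))/2 = 169/25, 169/403225
κ_2(A) = √(λ_max/λ_min) = √((169/25) / (169/403225)) = 127.0000


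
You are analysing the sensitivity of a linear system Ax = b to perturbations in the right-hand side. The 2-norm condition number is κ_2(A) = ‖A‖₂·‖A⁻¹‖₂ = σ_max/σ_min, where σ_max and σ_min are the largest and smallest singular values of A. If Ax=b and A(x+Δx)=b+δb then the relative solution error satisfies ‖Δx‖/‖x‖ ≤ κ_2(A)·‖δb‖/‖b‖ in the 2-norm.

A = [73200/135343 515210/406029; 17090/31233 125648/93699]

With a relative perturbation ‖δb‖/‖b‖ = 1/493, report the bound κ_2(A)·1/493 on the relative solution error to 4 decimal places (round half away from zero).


0.2622

M = AᵀA = [116032900/196028001 835098880/588084003; 835098880/588084003 6013134436/1764252009]. tr(M)=41759944/10439361, det(M)=10000/10439361
char-poly roots: 4 and 2500/10439361
σ_max=√4=2, σ_min=√(2500/10439361)=(50/3231) → κ = 129.2400
perturbation bound = 129.2400·1/493 = 0.2622


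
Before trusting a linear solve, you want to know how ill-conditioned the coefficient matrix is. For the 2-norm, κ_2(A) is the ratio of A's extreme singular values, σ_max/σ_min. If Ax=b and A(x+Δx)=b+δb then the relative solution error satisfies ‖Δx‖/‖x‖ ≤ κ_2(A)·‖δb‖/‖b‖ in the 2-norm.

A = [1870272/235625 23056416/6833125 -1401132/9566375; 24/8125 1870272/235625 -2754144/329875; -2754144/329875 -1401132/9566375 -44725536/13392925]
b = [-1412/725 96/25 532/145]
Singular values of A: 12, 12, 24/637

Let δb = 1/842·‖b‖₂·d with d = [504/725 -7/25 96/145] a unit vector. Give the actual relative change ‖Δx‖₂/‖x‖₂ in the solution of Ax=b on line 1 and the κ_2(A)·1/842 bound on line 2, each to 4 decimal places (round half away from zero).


σ_max = 12, σ_min = 24/637
condition number: 12 ÷ (24/637) = 318.5000
worst-case relative error ≤ 318.5000 × 1/842 = 0.3783
solve Ax = b  →  x = [-0.3200 0.1623 -0.3057]
‖b‖ = 5.6569, ‖x‖ = 0.4714
δb = ε·‖b‖·d = [0.0047 -0.0019 0.0044]; solving A·Δx = δb gives ‖Δx‖ = 0.1783
realised ‖Δx‖/‖x‖ = 0.3783
realised/bound = 1 exactly: the bound is attained for this b and d

0.3783
0.3783


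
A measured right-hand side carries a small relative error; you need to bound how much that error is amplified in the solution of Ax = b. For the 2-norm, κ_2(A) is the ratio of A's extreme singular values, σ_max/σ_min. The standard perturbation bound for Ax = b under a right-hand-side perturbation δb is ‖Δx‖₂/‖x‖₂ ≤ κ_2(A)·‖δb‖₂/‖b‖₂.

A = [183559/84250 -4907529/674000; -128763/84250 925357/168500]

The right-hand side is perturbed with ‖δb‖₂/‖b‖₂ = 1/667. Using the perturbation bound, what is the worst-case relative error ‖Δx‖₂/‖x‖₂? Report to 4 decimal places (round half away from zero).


form AᵀA = [1005476333/141961250 -55097123571/2271380000; -55097123571/2271380000 1511376405001/18171040000] with trace 2624123801/29073664 and determinant 81450625/116294656
eigenvalues of AᵀA: λ = (tr ± √(tr²−4·det))/2 = 361/4, 225625/29073664
so κ_2 = √((361/4) / (225625/29073664)) = 107.8400
perturbation bound = 107.8400·1/667 = 0.1617

0.1617


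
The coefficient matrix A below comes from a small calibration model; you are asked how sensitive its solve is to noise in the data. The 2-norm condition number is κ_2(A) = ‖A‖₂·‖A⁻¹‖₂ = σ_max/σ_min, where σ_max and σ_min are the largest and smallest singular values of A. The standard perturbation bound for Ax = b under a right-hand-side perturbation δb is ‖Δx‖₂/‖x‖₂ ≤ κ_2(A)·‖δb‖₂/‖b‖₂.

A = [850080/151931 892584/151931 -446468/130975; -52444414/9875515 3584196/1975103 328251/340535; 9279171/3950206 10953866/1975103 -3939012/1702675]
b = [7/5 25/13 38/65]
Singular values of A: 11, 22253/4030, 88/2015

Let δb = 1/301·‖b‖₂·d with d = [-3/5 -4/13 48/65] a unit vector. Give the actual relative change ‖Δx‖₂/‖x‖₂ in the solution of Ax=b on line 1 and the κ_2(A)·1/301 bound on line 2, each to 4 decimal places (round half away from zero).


from the listed singular values, σ₁ = 11, σ_n = 88/2015
κ_2(A) = 11 / (88/2015) = 251.8750
perturbation bound = 251.8750·1/301 = 0.8368
solve Ax = b  →  x = [-6.2781 -6.0668 -21.1713]
2-norm of b is 2.4495; of x, 22.9008
Δx = A⁻¹·δb where δb = 1/301·2.4495·d; ‖Δx‖ = 0.1863
realised ‖Δx‖/‖x‖ = 0.0081
so the bound overstates the realised error by a factor of ≈ 102.8412 (computed from the unrounded values)

0.0081
0.8368


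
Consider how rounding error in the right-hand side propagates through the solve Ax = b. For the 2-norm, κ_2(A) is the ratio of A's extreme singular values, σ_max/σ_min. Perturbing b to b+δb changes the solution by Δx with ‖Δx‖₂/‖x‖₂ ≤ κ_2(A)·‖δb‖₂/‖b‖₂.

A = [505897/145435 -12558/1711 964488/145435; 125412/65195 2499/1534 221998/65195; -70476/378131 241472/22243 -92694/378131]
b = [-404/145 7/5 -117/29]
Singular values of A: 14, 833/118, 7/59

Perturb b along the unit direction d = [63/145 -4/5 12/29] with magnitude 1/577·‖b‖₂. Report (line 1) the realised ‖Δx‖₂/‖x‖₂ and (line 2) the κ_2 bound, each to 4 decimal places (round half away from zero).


from the listed singular values, σ₁ = 14, σ_n = 7/59
κ_2(A) = 14 / (7/59) = 118.0000
perturbation bound = 118.0000·1/577 = 0.2045
solve Ax = b  →  x = [29.5762 -0.2294 -16.1874]
2-norm of b is 5.0990; of x, 33.7170
Δx = A⁻¹·δb where δb = 1/577·5.0990·d; ‖Δx‖ = 0.0745
relative error = 0.0022
realised/bound (from unrounded values) ≈ 0.0108

0.0022
0.2045
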